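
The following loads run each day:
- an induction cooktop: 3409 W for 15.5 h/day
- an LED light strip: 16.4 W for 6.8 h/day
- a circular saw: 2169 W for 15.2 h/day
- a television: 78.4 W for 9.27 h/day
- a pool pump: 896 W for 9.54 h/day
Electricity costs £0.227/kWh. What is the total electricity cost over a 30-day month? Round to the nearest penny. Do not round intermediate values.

induction cooktop: 3409 W × 15.5 h × 30 d = 1,585,185 Wh = 1,585 kWh
LED light strip: 16.4 W × 6.8 h × 30 d = 3,346 Wh = 3.346 kWh
circular saw: 2169 W × 15.2 h × 30 d = 989,064 Wh = 989.1 kWh
television: 78.4 W × 9.27 h × 30 d = 21,803 Wh = 21.8 kWh
pool pump: 896 W × 9.54 h × 30 d = 256,435 Wh = 256.4 kWh
Total energy = 1,585 + 3.346 + 989.1 + 21.8 + 256.4 = 2,856 kWh
Cost = 2,856 kWh × £0.227 = £648.27

£648.27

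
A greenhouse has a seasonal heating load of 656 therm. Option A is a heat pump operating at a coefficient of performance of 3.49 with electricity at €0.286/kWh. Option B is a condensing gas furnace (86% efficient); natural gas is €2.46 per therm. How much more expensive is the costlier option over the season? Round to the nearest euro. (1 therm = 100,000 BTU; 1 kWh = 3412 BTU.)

€301

Heat load = 656 therm × 100,000 = 65,600,000 BTU
Gas: input = 65,600,000 / 0.86 = 76,279,070 BTU = 762.8 therm → 762.8 × €2.46 = €1,876.47
Heat pump: 65,600,000 BTU / 3412 = 19,230 kWh heat; / 3.49 = 5,509 kWh in → × €0.286 = €1,575.56
Difference = |€1,876.47 − €1,575.56| = €300.90 ≈ €301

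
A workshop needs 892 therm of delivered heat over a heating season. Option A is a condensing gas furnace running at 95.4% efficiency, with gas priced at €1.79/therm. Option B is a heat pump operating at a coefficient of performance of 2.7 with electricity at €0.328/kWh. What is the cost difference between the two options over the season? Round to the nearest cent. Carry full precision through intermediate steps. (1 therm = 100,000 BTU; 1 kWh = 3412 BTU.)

Heat load = 892 therm × 100,000 = 89,200,000 BTU
Gas: input = 89,200,000 / 0.954 = 93,501,048 BTU = 935 therm → 935 × €1.79 = €1,673.67
Heat pump: 89,200,000 BTU / 3412 = 26,140 kWh heat; / 2.7 = 9,683 kWh in → × €0.328 = €3,175.89
Difference = |€1,673.67 − €3,175.89| = €1,502.22

€1502.22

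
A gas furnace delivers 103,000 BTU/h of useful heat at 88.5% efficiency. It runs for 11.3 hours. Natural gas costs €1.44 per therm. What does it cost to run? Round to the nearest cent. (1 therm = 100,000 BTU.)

Heat delivered = 103,000 BTU/h × 11.3 h = 1,163,900 BTU
Gas input = 1,163,900 / 0.885 = 1,315,141 BTU
= 1,315,141 / 100,000 = 13.15 therm
Cost = 13.15 × €1.44/therm = €18.94

€18.94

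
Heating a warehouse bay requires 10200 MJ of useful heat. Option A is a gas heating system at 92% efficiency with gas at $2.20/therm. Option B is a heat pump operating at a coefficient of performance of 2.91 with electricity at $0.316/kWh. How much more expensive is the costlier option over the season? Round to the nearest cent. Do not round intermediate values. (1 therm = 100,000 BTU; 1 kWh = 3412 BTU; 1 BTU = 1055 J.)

$76.51

Heat load = 10200 MJ = 10,200,000,000 J / 1055 = 9,668,246 BTU
Gas: input = 9,668,246 / 0.92 = 10,508,964 BTU = 105.1 therm → 105.1 × $2.20 = $231.20
Heat pump: 9,668,246 BTU / 3412 = 2,834 kWh heat; / 2.91 = 973.7 kWh in → × $0.316 = $307.70
Difference = |$231.20 − $307.70| = $76.51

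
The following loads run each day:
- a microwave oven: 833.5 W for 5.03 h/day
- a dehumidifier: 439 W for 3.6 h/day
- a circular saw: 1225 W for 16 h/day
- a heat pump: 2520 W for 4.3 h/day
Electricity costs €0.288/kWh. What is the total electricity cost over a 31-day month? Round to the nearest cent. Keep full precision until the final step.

microwave oven: 833.5 W × 5.03 h × 31 d = 129,968 Wh = 130 kWh
dehumidifier: 439 W × 3.6 h × 31 d = 48,992 Wh = 48.99 kWh
circular saw: 1225 W × 16 h × 31 d = 607,600 Wh = 607.6 kWh
heat pump: 2520 W × 4.3 h × 31 d = 335,916 Wh = 335.9 kWh
Total energy = 130 + 48.99 + 607.6 + 335.9 = 1,122 kWh
Cost = 1,122 kWh × €0.288 = €323.27

€323.27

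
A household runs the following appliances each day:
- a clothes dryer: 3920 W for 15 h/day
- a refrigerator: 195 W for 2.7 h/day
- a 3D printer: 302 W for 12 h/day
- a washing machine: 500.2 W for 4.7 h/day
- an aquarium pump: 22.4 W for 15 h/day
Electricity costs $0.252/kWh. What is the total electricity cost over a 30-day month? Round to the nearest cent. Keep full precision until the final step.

$496.22

clothes dryer: 3920 W × 15 h × 30 d = 1,764,000 Wh = 1,764 kWh
refrigerator: 195 W × 2.7 h × 30 d = 15,795 Wh = 15.79 kWh
3D printer: 302 W × 12 h × 30 d = 108,720 Wh = 108.7 kWh
washing machine: 500.2 W × 4.7 h × 30 d = 70,528 Wh = 70.53 kWh
aquarium pump: 22.4 W × 15 h × 30 d = 10,080 Wh = 10.08 kWh
Total energy = 1,764 + 15.79 + 108.7 + 70.53 + 10.08 = 1,969 kWh
Cost = 1,969 kWh × $0.252 = $496.22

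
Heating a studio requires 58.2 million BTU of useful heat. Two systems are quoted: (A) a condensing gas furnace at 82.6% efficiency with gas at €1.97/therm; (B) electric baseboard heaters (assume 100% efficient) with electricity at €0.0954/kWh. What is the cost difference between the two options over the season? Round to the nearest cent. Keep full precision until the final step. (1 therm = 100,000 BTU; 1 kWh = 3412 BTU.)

€239.22

Heat load = 58.2 × 10⁶ BTU = 58,200,000 BTU
Gas: input = 58,200,000 / 0.826 = 70,460,048 BTU = 704.6 therm → 704.6 × €1.97 = €1,388.06
Electric: 58,200,000 BTU / 3412 = 17,060 kWh → × €0.0954 = €1,627.28
Difference = |€1,388.06 − €1,627.28| = €239.22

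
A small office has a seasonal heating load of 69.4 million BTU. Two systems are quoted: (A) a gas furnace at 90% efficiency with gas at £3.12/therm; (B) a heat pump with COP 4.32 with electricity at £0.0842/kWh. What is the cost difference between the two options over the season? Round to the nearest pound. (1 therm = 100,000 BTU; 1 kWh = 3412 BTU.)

Heat load = 69.4 × 10⁶ BTU = 69,400,000 BTU
Gas: input = 69,400,000 / 0.90 = 77,111,111 BTU = 771.1 therm → 771.1 × £3.12 = £2,405.87
Heat pump: 69,400,000 BTU / 3412 = 20,340 kWh heat; / 4.32 = 4,708 kWh in → × £0.0842 = £396.44
Difference = |£2,405.87 − £396.44| = £2,009.43 ≈ £2009

£2009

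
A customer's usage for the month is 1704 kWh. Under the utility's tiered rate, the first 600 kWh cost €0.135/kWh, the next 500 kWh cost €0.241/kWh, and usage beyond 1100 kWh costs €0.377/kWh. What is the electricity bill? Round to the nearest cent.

€429.21

First 600 kWh × €0.135 = €81.00
Next 500 kWh × €0.241 = €120.50
Remaining 604 kWh × €0.377 = €227.71
Total = €429.21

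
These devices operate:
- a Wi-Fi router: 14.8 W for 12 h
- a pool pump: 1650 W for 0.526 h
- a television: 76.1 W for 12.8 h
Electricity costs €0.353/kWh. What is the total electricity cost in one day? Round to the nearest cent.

€0.71

Wi-Fi router: 14.8 W × 12 h = 178 Wh = 0.1776 kWh
pool pump: 1650 W × 0.526 h = 868 Wh = 0.8679 kWh
television: 76.1 W × 12.8 h = 974 Wh = 0.9741 kWh
Total energy = 0.1776 + 0.8679 + 0.9741 = 2.02 kWh
Cost = 2.02 kWh × €0.353 = €0.71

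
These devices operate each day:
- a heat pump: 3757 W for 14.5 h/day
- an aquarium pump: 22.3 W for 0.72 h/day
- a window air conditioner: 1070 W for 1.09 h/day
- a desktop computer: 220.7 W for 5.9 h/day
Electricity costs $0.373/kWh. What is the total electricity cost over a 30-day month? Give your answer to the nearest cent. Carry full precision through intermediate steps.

heat pump: 3757 W × 14.5 h × 30 d = 1,634,295 Wh = 1,634 kWh
aquarium pump: 22.3 W × 0.72 h × 30 d = 482 Wh = 0.4817 kWh
window air conditioner: 1070 W × 1.09 h × 30 d = 34,989 Wh = 34.99 kWh
desktop computer: 220.7 W × 5.9 h × 30 d = 39,064 Wh = 39.06 kWh
Total energy = 1,634 + 0.4817 + 34.99 + 39.06 = 1,709 kWh
Cost = 1,709 kWh × $0.373 = $637.39

$637.39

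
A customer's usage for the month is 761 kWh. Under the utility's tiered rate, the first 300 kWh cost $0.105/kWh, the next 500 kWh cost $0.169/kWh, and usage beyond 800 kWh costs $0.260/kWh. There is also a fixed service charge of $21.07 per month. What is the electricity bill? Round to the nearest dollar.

$130

First 300 kWh × $0.105 = $31.50
Next 461 kWh × $0.169 = $77.91
Remaining tier: 0 kWh (not reached)
Energy charge = $109.41; + service $21.07 = $130.48 ≈ $130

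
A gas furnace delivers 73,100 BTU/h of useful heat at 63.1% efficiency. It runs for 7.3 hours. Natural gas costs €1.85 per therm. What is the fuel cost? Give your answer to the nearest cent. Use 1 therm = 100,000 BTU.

€15.65

Heat delivered = 73,100 BTU/h × 7.3 h = 533,630 BTU
Gas input = 533,630 / 0.631 = 845,689 BTU
= 845,689 / 100,000 = 8.457 therm
Cost = 8.457 × €1.85/therm = €15.65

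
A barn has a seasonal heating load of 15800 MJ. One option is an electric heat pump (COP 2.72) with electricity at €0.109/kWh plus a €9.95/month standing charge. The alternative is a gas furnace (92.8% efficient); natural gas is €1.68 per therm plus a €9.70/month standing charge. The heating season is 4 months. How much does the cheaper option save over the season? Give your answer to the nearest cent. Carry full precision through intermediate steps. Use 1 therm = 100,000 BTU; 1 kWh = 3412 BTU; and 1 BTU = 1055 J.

€94.23

Heat load = 15800 MJ = 15,800,000,000 J / 1055 = 14,976,303 BTU
Gas: input = 14,976,303 / 0.928 = 16,138,258 BTU = 161.4 therm → 161.4 × €1.68 = €271.12; + 4 × €9.70 standing = €309.92
Heat pump: 14,976,303 BTU / 3412 = 4,389 kWh heat; / 2.72 = 1,614 kWh in → × €0.109 = €175.89; + 4 × €9.95 standing = €215.69
Difference = |€309.92 − €215.69| = €94.23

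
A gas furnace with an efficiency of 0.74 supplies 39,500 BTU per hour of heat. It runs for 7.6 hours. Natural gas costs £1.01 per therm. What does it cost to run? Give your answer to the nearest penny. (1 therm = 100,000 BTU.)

Heat delivered = 39,500 BTU/h × 7.6 h = 300,200 BTU
Gas input = 300,200 / 0.74 = 405,676 BTU
= 405,676 / 100,000 = 4.057 therm
Cost = 4.057 × £1.01/therm = £4.10

£4.10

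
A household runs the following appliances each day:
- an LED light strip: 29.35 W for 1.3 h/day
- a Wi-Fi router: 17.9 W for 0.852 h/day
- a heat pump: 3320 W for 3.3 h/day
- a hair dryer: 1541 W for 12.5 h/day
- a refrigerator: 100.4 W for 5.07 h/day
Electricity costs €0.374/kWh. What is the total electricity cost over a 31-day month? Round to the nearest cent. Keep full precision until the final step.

LED light strip: 29.35 W × 1.3 h × 31 d = 1,183 Wh = 1.183 kWh
Wi-Fi router: 17.9 W × 0.852 h × 31 d = 473 Wh = 0.4728 kWh
heat pump: 3320 W × 3.3 h × 31 d = 339,636 Wh = 339.6 kWh
hair dryer: 1541 W × 12.5 h × 31 d = 597,138 Wh = 597.1 kWh
refrigerator: 100.4 W × 5.07 h × 31 d = 15,780 Wh = 15.78 kWh
Total energy = 1.183 + 0.4728 + 339.6 + 597.1 + 15.78 = 954.2 kWh
Cost = 954.2 kWh × €0.374 = €356.87

€356.87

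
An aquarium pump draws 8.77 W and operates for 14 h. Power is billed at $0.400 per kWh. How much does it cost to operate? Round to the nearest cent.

Energy = 8.77 W × 14 h = 123 Wh = 0.1228 kWh
Cost = 0.1228 kWh × $0.400/kWh = $0.05

$0.05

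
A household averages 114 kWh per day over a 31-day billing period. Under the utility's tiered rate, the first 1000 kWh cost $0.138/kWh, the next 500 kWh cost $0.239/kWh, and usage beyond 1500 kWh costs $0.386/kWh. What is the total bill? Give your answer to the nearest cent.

Usage = 114 kWh/day × 31 days = 3534 kWh
First 1000 kWh × $0.138 = $138.00
Next 500 kWh × $0.239 = $119.50
Remaining 2034 kWh × $0.386 = $785.12
Total = $1,042.62

$1042.62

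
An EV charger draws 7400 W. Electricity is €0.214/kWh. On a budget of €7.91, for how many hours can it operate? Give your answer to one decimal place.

Energy budget = €7.91 / €0.214 per kWh = 36.96 kWh = 36,963 Wh
Runtime = 36,963 Wh / 7400 W = 4.995 h

5.0 h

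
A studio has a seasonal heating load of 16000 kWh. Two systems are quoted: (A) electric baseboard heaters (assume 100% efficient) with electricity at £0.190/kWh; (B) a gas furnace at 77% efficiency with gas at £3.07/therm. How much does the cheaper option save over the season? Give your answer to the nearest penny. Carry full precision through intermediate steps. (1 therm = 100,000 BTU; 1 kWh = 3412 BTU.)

£863.41

Heat load = 16000 kWh × 3412 = 54,592,000 BTU
Gas: input = 54,592,000 / 0.77 = 70,898,701 BTU = 709 therm → 709 × £3.07 = £2,176.59
Electric: 54,592,000 BTU / 3412 = 16,000 kWh → × £0.190 = £3,040.00
Difference = |£2,176.59 − £3,040.00| = £863.41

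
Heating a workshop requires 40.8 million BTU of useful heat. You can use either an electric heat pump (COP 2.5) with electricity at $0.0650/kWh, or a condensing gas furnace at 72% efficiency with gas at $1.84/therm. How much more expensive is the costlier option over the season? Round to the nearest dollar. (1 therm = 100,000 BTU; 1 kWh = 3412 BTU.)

Heat load = 40.8 × 10⁶ BTU = 40,800,000 BTU
Gas: input = 40,800,000 / 0.720 = 56,666,667 BTU = 566.7 therm → 566.7 × $1.84 = $1,042.67
Heat pump: 40,800,000 BTU / 3412 = 11,960 kWh heat; / 2.5 = 4,783 kWh in → × $0.0650 = $310.90
Difference = |$1,042.67 − $310.90| = $731.76 ≈ $732

$732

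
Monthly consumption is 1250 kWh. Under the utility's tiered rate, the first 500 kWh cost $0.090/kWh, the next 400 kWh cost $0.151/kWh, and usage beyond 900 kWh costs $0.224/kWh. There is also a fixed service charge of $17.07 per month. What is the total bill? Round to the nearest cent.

$200.87

First 500 kWh × $0.090 = $45.00
Next 400 kWh × $0.151 = $60.40
Remaining 350 kWh × $0.224 = $78.40
Energy charge = $183.80; + service $17.07 = $200.87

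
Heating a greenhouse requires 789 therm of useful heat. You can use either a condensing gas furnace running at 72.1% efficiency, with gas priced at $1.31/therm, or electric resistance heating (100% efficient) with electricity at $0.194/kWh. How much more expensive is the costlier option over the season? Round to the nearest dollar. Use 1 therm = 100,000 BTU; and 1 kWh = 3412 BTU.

$3053

Heat load = 789 therm × 100,000 = 78,900,000 BTU
Gas: input = 78,900,000 / 0.721 = 109,431,345 BTU = 1,094 therm → 1,094 × $1.31 = $1,433.55
Electric: 78,900,000 BTU / 3412 = 23,120 kWh → × $0.194 = $4,486.11
Difference = |$1,433.55 − $4,486.11| = $3,052.56 ≈ $3053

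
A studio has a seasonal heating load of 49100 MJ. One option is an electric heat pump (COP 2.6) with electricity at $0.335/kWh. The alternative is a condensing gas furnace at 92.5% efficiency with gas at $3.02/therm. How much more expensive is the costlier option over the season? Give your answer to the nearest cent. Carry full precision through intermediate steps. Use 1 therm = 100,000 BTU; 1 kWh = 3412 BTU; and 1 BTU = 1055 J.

$238.01

Heat load = 49100 MJ = 49,100,000,000 J / 1055 = 46,540,284 BTU
Gas: input = 46,540,284 / 0.925 = 50,313,821 BTU = 503.1 therm → 503.1 × $3.02 = $1,519.48
Heat pump: 46,540,284 BTU / 3412 = 13,640 kWh heat; / 2.6 = 5,246 kWh in → × $0.335 = $1,757.48
Difference = |$1,519.48 − $1,757.48| = $238.01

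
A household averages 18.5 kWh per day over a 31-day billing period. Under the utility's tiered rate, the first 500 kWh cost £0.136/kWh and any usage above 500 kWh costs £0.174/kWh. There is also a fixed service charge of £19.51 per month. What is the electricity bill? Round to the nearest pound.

Usage = 18.5 kWh/day × 31 days = 573.5 kWh
First 500 kWh × £0.136 = £68.00
Remaining 73.5 kWh × £0.174 = £12.79
Energy charge = £80.79; + service £19.51 = £100.30 ≈ £100

£100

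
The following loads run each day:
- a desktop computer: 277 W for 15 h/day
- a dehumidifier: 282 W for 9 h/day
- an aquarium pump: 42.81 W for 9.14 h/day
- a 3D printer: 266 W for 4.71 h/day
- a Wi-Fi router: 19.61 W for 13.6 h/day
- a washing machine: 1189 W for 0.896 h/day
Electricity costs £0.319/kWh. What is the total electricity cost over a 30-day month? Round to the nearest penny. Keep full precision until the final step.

£92.53

desktop computer: 277 W × 15 h × 30 d = 124,650 Wh = 124.7 kWh
dehumidifier: 282 W × 9 h × 30 d = 76,140 Wh = 76.14 kWh
aquarium pump: 42.81 W × 9.14 h × 30 d = 11,739 Wh = 11.74 kWh
3D printer: 266 W × 4.71 h × 30 d = 37,586 Wh = 37.59 kWh
Wi-Fi router: 19.61 W × 13.6 h × 30 d = 8,001 Wh = 8.001 kWh
washing machine: 1189 W × 0.896 h × 30 d = 31,960 Wh = 31.96 kWh
Total energy = 124.7 + 76.14 + 11.74 + 37.59 + 8.001 + 31.96 = 290.1 kWh
Cost = 290.1 kWh × £0.319 = £92.53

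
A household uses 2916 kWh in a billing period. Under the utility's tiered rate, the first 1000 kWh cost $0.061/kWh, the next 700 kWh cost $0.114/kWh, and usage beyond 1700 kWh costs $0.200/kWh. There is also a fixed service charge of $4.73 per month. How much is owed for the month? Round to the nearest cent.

$388.73

First 1000 kWh × $0.061 = $61.00
Next 700 kWh × $0.114 = $79.80
Remaining 1216 kWh × $0.200 = $243.20
Energy charge = $384.00; + service $4.73 = $388.73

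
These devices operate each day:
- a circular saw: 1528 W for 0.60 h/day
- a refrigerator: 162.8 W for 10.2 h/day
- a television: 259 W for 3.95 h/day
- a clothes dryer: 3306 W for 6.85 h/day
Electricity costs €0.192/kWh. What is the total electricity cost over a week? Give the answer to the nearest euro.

circular saw: 1528 W × 0.60 h × 7 d = 6,418 Wh = 6.418 kWh
refrigerator: 162.8 W × 10.2 h × 7 d = 11,624 Wh = 11.62 kWh
television: 259 W × 3.95 h × 7 d = 7,161 Wh = 7.161 kWh
clothes dryer: 3306 W × 6.85 h × 7 d = 158,523 Wh = 158.5 kWh
Total energy = 6.418 + 11.62 + 7.161 + 158.5 = 183.7 kWh
Cost = 183.7 kWh × €0.192 = €35.28 ≈ €35

€35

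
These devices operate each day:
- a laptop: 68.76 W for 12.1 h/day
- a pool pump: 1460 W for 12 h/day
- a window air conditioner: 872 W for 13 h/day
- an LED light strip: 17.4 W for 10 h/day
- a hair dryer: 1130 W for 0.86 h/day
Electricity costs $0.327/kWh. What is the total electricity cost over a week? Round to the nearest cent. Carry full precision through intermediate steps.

$70.58

laptop: 68.76 W × 12.1 h × 7 d = 5,824 Wh = 5.824 kWh
pool pump: 1460 W × 12 h × 7 d = 122,640 Wh = 122.6 kWh
window air conditioner: 872 W × 13 h × 7 d = 79,352 Wh = 79.35 kWh
LED light strip: 17.4 W × 10 h × 7 d = 1,218 Wh = 1.218 kWh
hair dryer: 1130 W × 0.86 h × 7 d = 6,803 Wh = 6.803 kWh
Total energy = 5.824 + 122.6 + 79.35 + 1.218 + 6.803 = 215.8 kWh
Cost = 215.8 kWh × $0.327 = $70.58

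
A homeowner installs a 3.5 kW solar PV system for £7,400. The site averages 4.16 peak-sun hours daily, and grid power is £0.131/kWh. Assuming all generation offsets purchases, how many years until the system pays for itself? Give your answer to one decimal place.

10.6 years

Daily generation = 3.5 kW × 4.16 h = 14.56 kWh
Annual generation = 14.56 × 365 = 5314.4 kWh
Annual savings = 5314.4 × £0.131 = £696.19
Payback = £7,400 / £696.19 = 10.6 years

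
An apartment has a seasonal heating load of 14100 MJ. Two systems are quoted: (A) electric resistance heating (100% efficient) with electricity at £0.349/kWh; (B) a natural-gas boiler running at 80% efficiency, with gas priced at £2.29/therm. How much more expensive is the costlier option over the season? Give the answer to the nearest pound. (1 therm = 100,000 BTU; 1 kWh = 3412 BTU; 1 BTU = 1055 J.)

£984

Heat load = 14100 MJ = 14,100,000,000 J / 1055 = 13,364,929 BTU
Gas: input = 13,364,929 / 0.80 = 16,706,161 BTU = 167.1 therm → 167.1 × £2.29 = £382.57
Electric: 13,364,929 BTU / 3412 = 3,917 kWh → × £0.349 = £1,367.05
Difference = |£382.57 − £1,367.05| = £984.47 ≈ £984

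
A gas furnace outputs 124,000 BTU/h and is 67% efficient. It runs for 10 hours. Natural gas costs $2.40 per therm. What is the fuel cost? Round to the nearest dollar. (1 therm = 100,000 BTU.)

$44

Heat delivered = 124,000 BTU/h × 10 h = 1,240,000 BTU
Gas input = 1,240,000 / 0.670 = 1,850,746 BTU
= 1,850,746 / 100,000 = 18.51 therm
Cost = 18.51 × $2.40/therm = $44.42 ≈ $44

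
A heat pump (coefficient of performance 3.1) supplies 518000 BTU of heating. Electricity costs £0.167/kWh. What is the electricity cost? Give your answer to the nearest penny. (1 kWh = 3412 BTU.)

£8.18

Heat delivered = 518,000 BTU / 3412 = 151.8 kWh
Electrical input = 151.8 kWh / 3.1 = 48.97 kWh
Cost = 48.97 × £0.167/kWh = £8.18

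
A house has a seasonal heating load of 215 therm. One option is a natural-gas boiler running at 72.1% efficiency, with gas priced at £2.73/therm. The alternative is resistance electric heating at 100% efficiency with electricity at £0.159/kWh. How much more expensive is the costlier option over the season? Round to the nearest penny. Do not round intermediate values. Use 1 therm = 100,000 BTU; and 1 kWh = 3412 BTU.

Heat load = 215 therm × 100,000 = 21,500,000 BTU
Gas: input = 21,500,000 / 0.721 = 29,819,695 BTU = 298.2 therm → 298.2 × £2.73 = £814.08
Electric: 21,500,000 BTU / 3412 = 6,301 kWh → × £0.159 = £1,001.91
Difference = |£814.08 − £1,001.91| = £187.83

£187.83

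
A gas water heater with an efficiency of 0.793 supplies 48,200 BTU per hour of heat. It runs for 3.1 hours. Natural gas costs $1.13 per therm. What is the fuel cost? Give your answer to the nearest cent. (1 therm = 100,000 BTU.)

$2.13

Heat delivered = 48,200 BTU/h × 3.1 h = 149,420 BTU
Gas input = 149,420 / 0.793 = 188,424 BTU
= 188,424 / 100,000 = 1.884 therm
Cost = 1.884 × $1.13/therm = $2.13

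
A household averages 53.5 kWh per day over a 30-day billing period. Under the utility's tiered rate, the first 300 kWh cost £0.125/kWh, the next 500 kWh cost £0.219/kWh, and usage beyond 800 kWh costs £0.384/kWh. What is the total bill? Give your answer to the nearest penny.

Usage = 53.5 kWh/day × 30 days = 1605 kWh
First 300 kWh × £0.125 = £37.50
Next 500 kWh × £0.219 = £109.50
Remaining 805 kWh × £0.384 = £309.12
Total = £456.12

£456.12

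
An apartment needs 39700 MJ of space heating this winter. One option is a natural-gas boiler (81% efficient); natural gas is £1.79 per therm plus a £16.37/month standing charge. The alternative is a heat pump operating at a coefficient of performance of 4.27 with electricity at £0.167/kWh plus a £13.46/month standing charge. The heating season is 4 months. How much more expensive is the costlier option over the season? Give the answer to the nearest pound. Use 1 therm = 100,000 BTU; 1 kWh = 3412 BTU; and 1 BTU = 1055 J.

£412

Heat load = 39700 MJ = 39,700,000,000 J / 1055 = 37,630,332 BTU
Gas: input = 37,630,332 / 0.81 = 46,457,200 BTU = 464.6 therm → 464.6 × £1.79 = £831.58; + 4 × £16.37 standing = £897.06
Heat pump: 37,630,332 BTU / 3412 = 11,030 kWh heat; / 4.27 = 2,583 kWh in → × £0.167 = £431.34; + 4 × £13.46 standing = £485.18
Difference = |£897.06 − £485.18| = £411.89 ≈ £412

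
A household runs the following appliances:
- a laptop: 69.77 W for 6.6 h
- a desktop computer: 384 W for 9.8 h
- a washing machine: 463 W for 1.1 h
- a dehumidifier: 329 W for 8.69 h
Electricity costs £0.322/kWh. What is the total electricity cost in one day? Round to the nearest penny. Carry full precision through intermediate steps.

£2.44

laptop: 69.77 W × 6.6 h = 460 Wh = 0.4605 kWh
desktop computer: 384 W × 9.8 h = 3,763 Wh = 3.763 kWh
washing machine: 463 W × 1.1 h = 509 Wh = 0.5093 kWh
dehumidifier: 329 W × 8.69 h = 2,859 Wh = 2.859 kWh
Total energy = 0.4605 + 3.763 + 0.5093 + 2.859 = 7.592 kWh
Cost = 7.592 kWh × £0.322 = £2.44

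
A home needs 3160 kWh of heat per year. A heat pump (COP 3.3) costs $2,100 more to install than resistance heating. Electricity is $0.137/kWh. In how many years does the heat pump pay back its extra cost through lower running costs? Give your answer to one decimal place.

Resistance: 3160 kWh × $0.137 = $432.92/yr
Heat pump: 3160 / 3.3 = 957.6 kWh in → × $0.137 = $131.19/yr
Annual savings = $301.73
Payback = $2,100 / $301.73 = 6.96 years

7.0 years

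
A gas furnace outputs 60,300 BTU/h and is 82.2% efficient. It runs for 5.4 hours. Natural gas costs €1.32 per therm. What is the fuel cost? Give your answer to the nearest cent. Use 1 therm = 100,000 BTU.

Heat delivered = 60,300 BTU/h × 5.4 h = 325,620 BTU
Gas input = 325,620 / 0.822 = 396,131 BTU
= 396,131 / 100,000 = 3.961 therm
Cost = 3.961 × €1.32/therm = €5.23

€5.23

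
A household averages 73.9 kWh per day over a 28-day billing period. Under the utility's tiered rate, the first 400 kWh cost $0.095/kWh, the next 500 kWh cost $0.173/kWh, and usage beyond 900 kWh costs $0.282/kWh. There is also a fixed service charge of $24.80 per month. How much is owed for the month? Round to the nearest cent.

$479.01

Usage = 73.9 kWh/day × 28 days = 2069.2 kWh
First 400 kWh × $0.095 = $38.00
Next 500 kWh × $0.173 = $86.50
Remaining 1169.2 kWh × $0.282 = $329.71
Energy charge = $454.21; + service $24.80 = $479.01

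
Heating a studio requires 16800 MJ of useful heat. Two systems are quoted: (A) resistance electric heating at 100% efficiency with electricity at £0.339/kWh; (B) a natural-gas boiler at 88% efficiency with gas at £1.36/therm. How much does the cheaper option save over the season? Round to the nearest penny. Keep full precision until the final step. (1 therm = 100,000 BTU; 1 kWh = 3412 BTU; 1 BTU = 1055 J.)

£1336.05

Heat load = 16800 MJ = 16,800,000,000 J / 1055 = 15,924,171 BTU
Gas: input = 15,924,171 / 0.88 = 18,095,648 BTU = 181 therm → 181 × £1.36 = £246.10
Electric: 15,924,171 BTU / 3412 = 4,667 kWh → × £0.339 = £1,582.15
Difference = |£246.10 − £1,582.15| = £1,336.05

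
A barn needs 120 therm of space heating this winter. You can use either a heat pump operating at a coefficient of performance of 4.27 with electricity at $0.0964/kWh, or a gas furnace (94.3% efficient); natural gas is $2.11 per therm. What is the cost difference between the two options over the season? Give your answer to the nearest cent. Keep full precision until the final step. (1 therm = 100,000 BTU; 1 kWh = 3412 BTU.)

Heat load = 120 therm × 100,000 = 12,000,000 BTU
Gas: input = 12,000,000 / 0.943 = 12,725,345 BTU = 127.3 therm → 127.3 × $2.11 = $268.50
Heat pump: 12,000,000 BTU / 3412 = 3,517 kWh heat; / 4.27 = 823.7 kWh in → × $0.0964 = $79.40
Difference = |$268.50 − $79.40| = $189.10

$189.10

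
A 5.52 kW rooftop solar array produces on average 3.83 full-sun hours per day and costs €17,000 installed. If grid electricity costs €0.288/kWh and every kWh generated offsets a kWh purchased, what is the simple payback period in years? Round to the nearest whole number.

8 years

Daily generation = 5.52 kW × 3.83 h = 21.14 kWh
Annual generation = 21.14 × 365 = 7716.7 kWh
Annual savings = 7716.7 × €0.288 = €2,222.40
Payback = €17,000 / €2,222.40 = 7.65 years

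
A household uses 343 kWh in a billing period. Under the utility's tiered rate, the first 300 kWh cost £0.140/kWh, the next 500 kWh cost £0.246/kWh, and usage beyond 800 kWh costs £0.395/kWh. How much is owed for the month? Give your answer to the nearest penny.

First 300 kWh × £0.140 = £42.00
Next 43 kWh × £0.246 = £10.58
Remaining tier: 0 kWh (not reached)
Total = £52.58

£52.58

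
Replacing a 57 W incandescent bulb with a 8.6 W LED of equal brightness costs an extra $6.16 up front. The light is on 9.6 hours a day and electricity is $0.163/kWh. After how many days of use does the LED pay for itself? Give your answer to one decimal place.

Power saved = 57 − 8.6 = 48.4 W
Daily energy saved = 48.4 W × 9.6 h = 464.6 Wh = 0.46464 kWh
Daily savings = 0.46464 × $0.163 = $0.0757
Payback = $6.16 / $0.0757 per day = 81.33 days

81.3 days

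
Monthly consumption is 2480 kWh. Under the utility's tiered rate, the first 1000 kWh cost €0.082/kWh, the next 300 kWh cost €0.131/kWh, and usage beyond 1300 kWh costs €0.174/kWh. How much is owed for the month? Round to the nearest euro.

First 1000 kWh × €0.082 = €82.00
Next 300 kWh × €0.131 = €39.30
Remaining 1180 kWh × €0.174 = €205.32
Total = €326.62 ≈ €327

€327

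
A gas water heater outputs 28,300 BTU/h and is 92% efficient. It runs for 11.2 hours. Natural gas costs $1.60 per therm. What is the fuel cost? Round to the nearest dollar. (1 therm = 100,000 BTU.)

Heat delivered = 28,300 BTU/h × 11.2 h = 316,960 BTU
Gas input = 316,960 / 0.92 = 344,522 BTU
= 344,522 / 100,000 = 3.445 therm
Cost = 3.445 × $1.60/therm = $5.51 ≈ $6

$6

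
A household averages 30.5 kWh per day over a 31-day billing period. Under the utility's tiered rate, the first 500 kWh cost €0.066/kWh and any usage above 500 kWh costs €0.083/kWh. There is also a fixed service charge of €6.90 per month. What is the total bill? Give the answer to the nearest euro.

Usage = 30.5 kWh/day × 31 days = 945.5 kWh
First 500 kWh × €0.066 = €33.00
Remaining 445.5 kWh × €0.083 = €36.98
Energy charge = €69.98; + service €6.90 = €76.88 ≈ €77

€77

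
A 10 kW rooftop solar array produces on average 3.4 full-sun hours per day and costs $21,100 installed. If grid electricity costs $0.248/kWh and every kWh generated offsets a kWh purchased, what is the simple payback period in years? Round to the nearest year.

7 years

Daily generation = 10 kW × 3.4 h = 34 kWh
Annual generation = 34 × 365 = 12410 kWh
Annual savings = 12410 × $0.248 = $3,077.68
Payback = $21,100 / $3,077.68 = 6.86 years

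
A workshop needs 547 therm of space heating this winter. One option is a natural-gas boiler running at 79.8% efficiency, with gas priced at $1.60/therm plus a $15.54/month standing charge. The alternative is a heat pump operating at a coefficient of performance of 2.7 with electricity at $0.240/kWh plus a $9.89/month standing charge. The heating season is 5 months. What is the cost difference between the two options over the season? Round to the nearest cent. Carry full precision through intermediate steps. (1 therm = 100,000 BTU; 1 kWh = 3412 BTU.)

Heat load = 547 therm × 100,000 = 54,700,000 BTU
Gas: input = 54,700,000 / 0.798 = 68,546,366 BTU = 685.5 therm → 685.5 × $1.60 = $1,096.74; + 5 × $15.54 standing = $1,174.44
Heat pump: 54,700,000 BTU / 3412 = 16,030 kWh heat; / 2.7 = 5,938 kWh in → × $0.240 = $1,425.04; + 5 × $9.89 standing = $1,474.49
Difference = |$1,174.44 − $1,474.49| = $300.04

$300.04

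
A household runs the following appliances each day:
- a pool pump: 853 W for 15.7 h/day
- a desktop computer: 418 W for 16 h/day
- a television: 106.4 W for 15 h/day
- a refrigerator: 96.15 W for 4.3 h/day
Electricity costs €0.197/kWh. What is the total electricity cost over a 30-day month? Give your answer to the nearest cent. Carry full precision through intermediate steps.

€130.55

pool pump: 853 W × 15.7 h × 30 d = 401,763 Wh = 401.8 kWh
desktop computer: 418 W × 16 h × 30 d = 200,640 Wh = 200.6 kWh
television: 106.4 W × 15 h × 30 d = 47,880 Wh = 47.88 kWh
refrigerator: 96.15 W × 4.3 h × 30 d = 12,403 Wh = 12.4 kWh
Total energy = 401.8 + 200.6 + 47.88 + 12.4 = 662.7 kWh
Cost = 662.7 kWh × €0.197 = €130.55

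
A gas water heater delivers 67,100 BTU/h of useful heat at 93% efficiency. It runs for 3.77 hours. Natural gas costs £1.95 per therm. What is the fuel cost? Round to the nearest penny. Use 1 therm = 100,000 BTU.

Heat delivered = 67,100 BTU/h × 3.77 h = 252,967 BTU
Gas input = 252,967 / 0.93 = 272,008 BTU
= 272,008 / 100,000 = 2.72 therm
Cost = 2.72 × £1.95/therm = £5.30

£5.30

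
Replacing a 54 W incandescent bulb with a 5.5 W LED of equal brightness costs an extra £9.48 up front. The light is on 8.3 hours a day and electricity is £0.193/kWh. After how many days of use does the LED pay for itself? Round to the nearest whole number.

Power saved = 54 − 5.5 = 48.5 W
Daily energy saved = 48.5 W × 8.3 h = 402.6 Wh = 0.40255 kWh
Daily savings = 0.40255 × £0.193 = £0.0777
Payback = £9.48 / £0.0777 per day = 122 days

122 days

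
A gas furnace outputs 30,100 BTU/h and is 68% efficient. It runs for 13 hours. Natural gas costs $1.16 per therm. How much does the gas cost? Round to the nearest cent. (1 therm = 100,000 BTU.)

$6.68

Heat delivered = 30,100 BTU/h × 13 h = 391,300 BTU
Gas input = 391,300 / 0.68 = 575,441 BTU
= 575,441 / 100,000 = 5.754 therm
Cost = 5.754 × $1.16/therm = $6.68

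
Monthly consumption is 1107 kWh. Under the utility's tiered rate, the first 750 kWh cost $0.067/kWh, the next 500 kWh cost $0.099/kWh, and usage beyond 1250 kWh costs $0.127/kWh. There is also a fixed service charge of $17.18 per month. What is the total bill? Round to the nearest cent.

$102.77

First 750 kWh × $0.067 = $50.25
Next 357 kWh × $0.099 = $35.34
Remaining tier: 0 kWh (not reached)
Energy charge = $85.59; + service $17.18 = $102.77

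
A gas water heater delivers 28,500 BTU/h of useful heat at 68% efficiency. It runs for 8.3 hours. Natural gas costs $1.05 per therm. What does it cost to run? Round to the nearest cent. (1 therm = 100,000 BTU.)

Heat delivered = 28,500 BTU/h × 8.3 h = 236,550 BTU
Gas input = 236,550 / 0.680 = 347,868 BTU
= 347,868 / 100,000 = 3.479 therm
Cost = 3.479 × $1.05/therm = $3.65

$3.65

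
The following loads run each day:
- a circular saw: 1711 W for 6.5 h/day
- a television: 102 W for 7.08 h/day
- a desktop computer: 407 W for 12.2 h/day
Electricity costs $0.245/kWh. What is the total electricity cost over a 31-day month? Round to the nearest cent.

circular saw: 1711 W × 6.5 h × 31 d = 344,766 Wh = 344.8 kWh
television: 102 W × 7.08 h × 31 d = 22,387 Wh = 22.39 kWh
desktop computer: 407 W × 12.2 h × 31 d = 153,927 Wh = 153.9 kWh
Total energy = 344.8 + 22.39 + 153.9 = 521.1 kWh
Cost = 521.1 kWh × $0.245 = $127.66

$127.66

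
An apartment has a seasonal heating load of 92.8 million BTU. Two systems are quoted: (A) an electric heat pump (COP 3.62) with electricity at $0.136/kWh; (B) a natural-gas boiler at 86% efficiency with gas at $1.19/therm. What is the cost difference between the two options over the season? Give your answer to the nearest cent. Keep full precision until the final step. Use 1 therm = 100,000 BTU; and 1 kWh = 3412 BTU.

$262.29

Heat load = 92.8 × 10⁶ BTU = 92,800,000 BTU
Gas: input = 92,800,000 / 0.86 = 107,906,977 BTU = 1,079 therm → 1,079 × $1.19 = $1,284.09
Heat pump: 92,800,000 BTU / 3412 = 27,200 kWh heat; / 3.62 = 7,513 kWh in → × $0.136 = $1,021.81
Difference = |$1,284.09 − $1,021.81| = $262.29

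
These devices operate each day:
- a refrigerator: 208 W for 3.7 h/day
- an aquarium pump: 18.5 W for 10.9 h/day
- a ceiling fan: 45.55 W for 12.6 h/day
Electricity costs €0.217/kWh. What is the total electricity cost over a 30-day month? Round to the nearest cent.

€10.06

refrigerator: 208 W × 3.7 h × 30 d = 23,088 Wh = 23.09 kWh
aquarium pump: 18.5 W × 10.9 h × 30 d = 6,050 Wh = 6.05 kWh
ceiling fan: 45.55 W × 12.6 h × 30 d = 17,218 Wh = 17.22 kWh
Total energy = 23.09 + 6.05 + 17.22 = 46.36 kWh
Cost = 46.36 kWh × €0.217 = €10.06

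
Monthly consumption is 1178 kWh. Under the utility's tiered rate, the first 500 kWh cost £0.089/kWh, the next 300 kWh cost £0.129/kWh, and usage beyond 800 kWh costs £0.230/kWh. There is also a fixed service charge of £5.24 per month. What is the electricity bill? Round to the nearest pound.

First 500 kWh × £0.089 = £44.50
Next 300 kWh × £0.129 = £38.70
Remaining 378 kWh × £0.230 = £86.94
Energy charge = £170.14; + service £5.24 = £175.38 ≈ £175

£175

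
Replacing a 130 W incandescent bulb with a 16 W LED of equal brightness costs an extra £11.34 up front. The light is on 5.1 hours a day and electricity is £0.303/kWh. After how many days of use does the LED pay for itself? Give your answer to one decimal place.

64.4 days

Power saved = 130 − 16 = 114 W
Daily energy saved = 114 W × 5.1 h = 581.4 Wh = 0.5814 kWh
Daily savings = 0.5814 × £0.303 = £0.1762
Payback = £11.34 / £0.1762 per day = 64.37 days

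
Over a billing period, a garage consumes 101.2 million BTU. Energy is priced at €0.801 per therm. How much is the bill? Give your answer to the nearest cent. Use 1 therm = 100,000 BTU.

101.2 million BTU × (10 therm/million BTU) = 1,012 therm
Cost = 1,012 therm × €0.801/therm = €810.61

€810.61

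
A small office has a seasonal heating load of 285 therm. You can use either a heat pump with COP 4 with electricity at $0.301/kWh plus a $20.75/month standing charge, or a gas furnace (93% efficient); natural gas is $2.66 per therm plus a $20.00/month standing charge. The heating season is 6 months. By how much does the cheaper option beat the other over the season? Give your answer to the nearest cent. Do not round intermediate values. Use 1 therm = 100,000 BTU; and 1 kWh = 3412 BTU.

$182.11

Heat load = 285 therm × 100,000 = 28,500,000 BTU
Gas: input = 28,500,000 / 0.93 = 30,645,161 BTU = 306.5 therm → 306.5 × $2.66 = $815.16; + 6 × $20.00 standing = $935.16
Heat pump: 28,500,000 BTU / 3412 = 8,353 kWh heat; / 4 = 2,088 kWh in → × $0.301 = $628.55; + 6 × $20.75 standing = $753.05
Difference = |$935.16 − $753.05| = $182.11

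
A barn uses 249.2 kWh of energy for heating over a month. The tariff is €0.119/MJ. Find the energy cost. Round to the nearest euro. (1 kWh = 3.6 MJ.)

€107

249.2 kWh × (3.6 MJ/kWh) = 897.1 MJ
Cost = 897.1 MJ × €0.119/MJ = €106.76 ≈ €107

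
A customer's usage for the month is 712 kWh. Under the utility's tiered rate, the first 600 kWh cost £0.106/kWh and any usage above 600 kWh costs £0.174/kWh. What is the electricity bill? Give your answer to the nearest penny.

First 600 kWh × £0.106 = £63.60
Remaining 112 kWh × £0.174 = £19.49
Total = £83.09

£83.09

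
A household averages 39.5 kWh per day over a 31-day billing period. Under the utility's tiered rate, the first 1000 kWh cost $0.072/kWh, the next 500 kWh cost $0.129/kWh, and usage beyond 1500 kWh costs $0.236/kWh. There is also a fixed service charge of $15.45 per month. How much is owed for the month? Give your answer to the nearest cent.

Usage = 39.5 kWh/day × 31 days = 1224.5 kWh
First 1000 kWh × $0.072 = $72.00
Next 224.5 kWh × $0.129 = $28.96
Remaining tier: 0 kWh (not reached)
Energy charge = $100.96; + service $15.45 = $116.41

$116.41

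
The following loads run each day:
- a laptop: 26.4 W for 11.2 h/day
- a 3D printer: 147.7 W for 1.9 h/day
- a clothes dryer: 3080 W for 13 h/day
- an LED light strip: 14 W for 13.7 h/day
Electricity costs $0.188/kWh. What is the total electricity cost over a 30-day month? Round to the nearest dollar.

$230

laptop: 26.4 W × 11.2 h × 30 d = 8,870 Wh = 8.87 kWh
3D printer: 147.7 W × 1.9 h × 30 d = 8,419 Wh = 8.419 kWh
clothes dryer: 3080 W × 13 h × 30 d = 1,201,200 Wh = 1,201 kWh
LED light strip: 14 W × 13.7 h × 30 d = 5,754 Wh = 5.754 kWh
Total energy = 8.87 + 8.419 + 1,201 + 5.754 = 1,224 kWh
Cost = 1,224 kWh × $0.188 = $230.16 ≈ $230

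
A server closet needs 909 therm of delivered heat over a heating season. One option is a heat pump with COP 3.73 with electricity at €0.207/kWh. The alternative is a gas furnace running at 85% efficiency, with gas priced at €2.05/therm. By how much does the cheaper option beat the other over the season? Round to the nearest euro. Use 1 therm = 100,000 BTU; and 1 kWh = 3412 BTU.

Heat load = 909 therm × 100,000 = 90,900,000 BTU
Gas: input = 90,900,000 / 0.85 = 106,941,176 BTU = 1,069 therm → 1,069 × €2.05 = €2,192.29
Heat pump: 90,900,000 BTU / 3412 = 26,640 kWh heat; / 3.73 = 7,142 kWh in → × €0.207 = €1,478.48
Difference = |€2,192.29 − €1,478.48| = €713.81 ≈ €714

€714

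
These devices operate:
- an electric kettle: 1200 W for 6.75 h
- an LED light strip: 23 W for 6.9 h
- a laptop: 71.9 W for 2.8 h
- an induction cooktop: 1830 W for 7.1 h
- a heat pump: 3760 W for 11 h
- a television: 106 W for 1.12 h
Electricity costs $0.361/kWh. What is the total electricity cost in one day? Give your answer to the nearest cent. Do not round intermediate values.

$22.72

electric kettle: 1200 W × 6.75 h = 8,100 Wh = 8.1 kWh
LED light strip: 23 W × 6.9 h = 159 Wh = 0.1587 kWh
laptop: 71.9 W × 2.8 h = 201 Wh = 0.2013 kWh
induction cooktop: 1830 W × 7.1 h = 12,993 Wh = 12.99 kWh
heat pump: 3760 W × 11 h = 41,360 Wh = 41.36 kWh
television: 106 W × 1.12 h = 119 Wh = 0.1187 kWh
Total energy = 8.1 + 0.1587 + 0.2013 + 12.99 + 41.36 + 0.1187 = 62.93 kWh
Cost = 62.93 kWh × $0.361 = $22.72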